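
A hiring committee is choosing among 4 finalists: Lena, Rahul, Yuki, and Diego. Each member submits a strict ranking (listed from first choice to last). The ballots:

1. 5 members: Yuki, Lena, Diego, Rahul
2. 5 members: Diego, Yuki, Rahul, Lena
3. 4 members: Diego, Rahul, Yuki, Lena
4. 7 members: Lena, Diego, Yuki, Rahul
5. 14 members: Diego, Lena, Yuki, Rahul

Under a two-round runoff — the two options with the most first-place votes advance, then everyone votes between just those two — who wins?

Diego

Round 1 first-place votes: Lena 7, Rahul 0, Yuki 5, Diego 23.
Diego and Lena advance.
Runoff: Diego is preferred to Lena by 23 voters; Lena by 12.
Diego wins the runoff.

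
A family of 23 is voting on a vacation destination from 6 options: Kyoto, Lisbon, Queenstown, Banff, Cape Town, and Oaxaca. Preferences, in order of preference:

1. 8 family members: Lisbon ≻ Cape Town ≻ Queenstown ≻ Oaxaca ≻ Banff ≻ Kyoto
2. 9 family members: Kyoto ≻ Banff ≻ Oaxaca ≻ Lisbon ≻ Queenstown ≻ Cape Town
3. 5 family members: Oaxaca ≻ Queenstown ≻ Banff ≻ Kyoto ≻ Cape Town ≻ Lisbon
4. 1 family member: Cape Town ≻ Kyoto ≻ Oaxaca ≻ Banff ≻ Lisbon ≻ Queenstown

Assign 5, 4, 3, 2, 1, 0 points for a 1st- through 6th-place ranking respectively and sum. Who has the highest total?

Oaxaca

Kyoto: 8·0 + 9·5 + 5·2 + 1·4 = 59
Lisbon: 8·5 + 9·2 + 5·0 + 1·1 = 59
Queenstown: 8·3 + 9·1 + 5·4 + 1·0 = 53
Banff: 8·1 + 9·4 + 5·3 + 1·2 = 61
Cape Town: 8·4 + 9·0 + 5·1 + 1·5 = 42
Oaxaca: 8·2 + 9·3 + 5·5 + 1·3 = 71
Oaxaca has the highest Borda score (71).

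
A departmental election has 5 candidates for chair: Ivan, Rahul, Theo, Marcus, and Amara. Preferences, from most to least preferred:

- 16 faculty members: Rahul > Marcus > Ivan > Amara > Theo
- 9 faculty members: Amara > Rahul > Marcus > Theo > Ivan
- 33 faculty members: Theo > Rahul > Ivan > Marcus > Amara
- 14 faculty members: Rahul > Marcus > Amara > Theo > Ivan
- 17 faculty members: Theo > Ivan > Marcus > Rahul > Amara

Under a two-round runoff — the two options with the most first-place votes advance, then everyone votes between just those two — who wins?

Theo

Round 1 first-place votes: Ivan 0, Rahul 30, Theo 50, Marcus 0, Amara 9.
Theo and Rahul advance.
Runoff: Theo is preferred to Rahul by 50 voters; Rahul by 39.
Theo wins the runoff.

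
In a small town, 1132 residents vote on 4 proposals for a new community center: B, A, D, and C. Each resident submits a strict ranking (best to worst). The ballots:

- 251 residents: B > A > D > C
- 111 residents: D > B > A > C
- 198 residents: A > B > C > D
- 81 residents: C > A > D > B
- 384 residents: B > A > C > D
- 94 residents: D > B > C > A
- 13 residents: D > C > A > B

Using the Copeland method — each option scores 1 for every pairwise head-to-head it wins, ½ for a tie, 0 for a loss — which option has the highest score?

B: beats A, D, and C → score 3.
A: beats D and C; loses to B → score 2.
D: loses to B, A, and C → score 0.
C: beats D; loses to B and A → score 1.
B has the best pairwise record.

B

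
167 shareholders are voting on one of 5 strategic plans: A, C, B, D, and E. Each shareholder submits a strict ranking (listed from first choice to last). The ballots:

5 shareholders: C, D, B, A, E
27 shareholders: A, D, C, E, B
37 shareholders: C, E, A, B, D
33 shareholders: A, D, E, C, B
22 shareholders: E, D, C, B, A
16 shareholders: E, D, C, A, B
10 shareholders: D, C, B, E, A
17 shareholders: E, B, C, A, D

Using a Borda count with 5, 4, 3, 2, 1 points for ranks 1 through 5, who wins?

A: 5·2 + 27·5 + 37·3 + 33·5 + 22·1 + 16·2 + 10·1 + 17·2 = 519
C: 5·5 + 27·3 + 37·5 + 33·2 + 22·3 + 16·3 + 10·4 + 17·3 = 562
B: 5·3 + 27·1 + 37·2 + 33·1 + 22·2 + 16·1 + 10·3 + 17·4 = 307
D: 5·4 + 27·4 + 37·1 + 33·4 + 22·4 + 16·4 + 10·5 + 17·1 = 516
E: 5·1 + 27·2 + 37·4 + 33·3 + 22·5 + 16·5 + 10·2 + 17·5 = 601
E has the highest Borda score (601).

E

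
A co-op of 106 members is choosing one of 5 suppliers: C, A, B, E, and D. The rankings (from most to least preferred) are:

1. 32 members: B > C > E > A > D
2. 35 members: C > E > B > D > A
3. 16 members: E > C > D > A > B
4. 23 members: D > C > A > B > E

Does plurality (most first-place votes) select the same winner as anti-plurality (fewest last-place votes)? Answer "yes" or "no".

Plurality — first-place votes: C 35, A 0, B 32, E 16, D 23. Winner: C.
Anti-plurality — last-place votes: C 0, A 35, B 16, E 23, D 32. Winner: C.
The two methods agree.

yes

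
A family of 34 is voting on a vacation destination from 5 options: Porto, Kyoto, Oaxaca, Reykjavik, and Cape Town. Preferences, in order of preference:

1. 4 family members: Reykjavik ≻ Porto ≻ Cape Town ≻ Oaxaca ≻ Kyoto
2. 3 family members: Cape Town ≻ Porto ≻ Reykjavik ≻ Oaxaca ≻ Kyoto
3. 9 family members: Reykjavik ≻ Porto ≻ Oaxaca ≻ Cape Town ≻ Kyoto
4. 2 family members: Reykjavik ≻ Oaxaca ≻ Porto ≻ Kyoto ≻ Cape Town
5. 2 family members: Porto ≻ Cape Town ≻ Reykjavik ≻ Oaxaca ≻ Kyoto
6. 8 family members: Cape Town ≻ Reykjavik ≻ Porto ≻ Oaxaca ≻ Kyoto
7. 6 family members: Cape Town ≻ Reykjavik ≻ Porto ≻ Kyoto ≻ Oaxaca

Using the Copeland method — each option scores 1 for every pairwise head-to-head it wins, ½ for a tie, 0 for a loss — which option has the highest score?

Cape Town

Porto: beats Kyoto and Oaxaca; ties Cape Town; loses to Reykjavik → score 2.5.
Kyoto: loses to Porto, Oaxaca, Reykjavik, and Cape Town → score 0.
Oaxaca: beats Kyoto; loses to Porto, Reykjavik, and Cape Town → score 1.
Reykjavik: beats Porto, Kyoto, and Oaxaca; loses to Cape Town → score 3.
Cape Town: beats Kyoto, Oaxaca, and Reykjavik; ties Porto → score 3.5.
Cape Town has the best pairwise record.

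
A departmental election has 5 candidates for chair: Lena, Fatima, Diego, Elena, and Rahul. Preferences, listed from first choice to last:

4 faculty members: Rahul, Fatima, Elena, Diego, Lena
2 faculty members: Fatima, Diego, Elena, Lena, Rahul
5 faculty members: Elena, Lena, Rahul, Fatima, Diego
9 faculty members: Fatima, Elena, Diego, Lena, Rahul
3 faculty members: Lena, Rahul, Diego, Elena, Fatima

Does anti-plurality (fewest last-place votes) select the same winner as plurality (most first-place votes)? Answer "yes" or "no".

Anti-plurality — last-place votes: Lena 4, Fatima 3, Diego 5, Elena 0, Rahul 11. Winner: Elena.
Plurality — first-place votes: Lena 3, Fatima 11, Diego 0, Elena 5, Rahul 4. Winner: Fatima.
The two methods disagree.

no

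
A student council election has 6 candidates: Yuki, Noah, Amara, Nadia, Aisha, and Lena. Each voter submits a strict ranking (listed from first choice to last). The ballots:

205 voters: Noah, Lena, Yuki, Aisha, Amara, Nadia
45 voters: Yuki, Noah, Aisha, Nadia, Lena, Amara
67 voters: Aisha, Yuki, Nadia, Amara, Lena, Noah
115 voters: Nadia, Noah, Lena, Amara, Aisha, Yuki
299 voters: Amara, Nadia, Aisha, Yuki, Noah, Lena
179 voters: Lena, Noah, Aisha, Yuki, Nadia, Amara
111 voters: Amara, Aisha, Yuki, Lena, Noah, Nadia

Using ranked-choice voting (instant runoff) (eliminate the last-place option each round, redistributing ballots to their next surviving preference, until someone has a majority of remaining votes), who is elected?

Round 1: Yuki 45, Noah 205, Amara 410, Nadia 115, Aisha 67, Lena 179. Eliminate Yuki.
Round 2: Noah 250, Amara 410, Nadia 115, Aisha 67, Lena 179. Eliminate Aisha.
Round 3: Noah 250, Amara 410, Nadia 182, Lena 179. Eliminate Lena.
Round 4: Noah 429, Amara 410, Nadia 182. Eliminate Nadia.
Round 5: Noah 544, Amara 477. Noah has a majority.

Noah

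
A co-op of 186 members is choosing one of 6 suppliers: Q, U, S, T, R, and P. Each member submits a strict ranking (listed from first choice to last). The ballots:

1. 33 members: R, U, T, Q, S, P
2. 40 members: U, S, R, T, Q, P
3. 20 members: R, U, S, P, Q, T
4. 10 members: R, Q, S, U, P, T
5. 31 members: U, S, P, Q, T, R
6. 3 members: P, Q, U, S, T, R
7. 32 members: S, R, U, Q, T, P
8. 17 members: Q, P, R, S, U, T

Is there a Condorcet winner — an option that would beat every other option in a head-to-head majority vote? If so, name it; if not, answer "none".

none

Checking pairwise contests:
U beats Q 156–30.
R beats U 112–74.
U beats S 127–59.
Q beats T 113–73.
S beats R 106–80.
Q beats P 132–54.
Every option loses at least one head-to-head, so there is no Condorcet winner.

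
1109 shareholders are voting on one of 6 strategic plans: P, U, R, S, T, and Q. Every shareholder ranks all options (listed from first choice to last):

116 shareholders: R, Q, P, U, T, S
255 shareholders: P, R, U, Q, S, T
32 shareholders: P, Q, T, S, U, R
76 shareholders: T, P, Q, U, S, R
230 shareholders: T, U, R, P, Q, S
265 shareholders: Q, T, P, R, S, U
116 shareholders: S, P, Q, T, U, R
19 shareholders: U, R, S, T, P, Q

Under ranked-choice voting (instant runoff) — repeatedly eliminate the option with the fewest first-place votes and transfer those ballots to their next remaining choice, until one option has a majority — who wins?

P

Round 1: P 287, U 19, R 116, S 116, T 306, Q 265. Eliminate U.
Round 2: P 287, R 135, S 116, T 306, Q 265. Eliminate S.
Round 3: P 403, R 135, T 306, Q 265. Eliminate R.
Round 4: P 403, T 325, Q 381. Eliminate T.
Round 5: P 728, Q 381. P has a majority.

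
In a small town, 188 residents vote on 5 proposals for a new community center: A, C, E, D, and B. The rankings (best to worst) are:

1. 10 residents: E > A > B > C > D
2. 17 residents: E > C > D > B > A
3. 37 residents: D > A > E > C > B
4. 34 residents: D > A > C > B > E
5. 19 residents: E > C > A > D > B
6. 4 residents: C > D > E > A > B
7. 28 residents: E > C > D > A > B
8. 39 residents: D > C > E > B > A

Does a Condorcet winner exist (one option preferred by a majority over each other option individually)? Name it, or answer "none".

D

D vs A: 159–29 for D.
D vs C: 110–78 for D.
D vs E: 114–74 for D.
D vs B: 178–10 for D.
D beats every other option head-to-head.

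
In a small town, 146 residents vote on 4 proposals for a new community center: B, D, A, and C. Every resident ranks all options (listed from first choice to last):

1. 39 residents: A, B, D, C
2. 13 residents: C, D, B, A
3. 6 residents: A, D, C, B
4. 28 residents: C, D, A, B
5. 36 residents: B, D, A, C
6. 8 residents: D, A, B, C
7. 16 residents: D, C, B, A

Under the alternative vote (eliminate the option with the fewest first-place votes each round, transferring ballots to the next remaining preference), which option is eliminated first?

D

Round 1: B 36, D 24, A 45, C 41. Eliminate D.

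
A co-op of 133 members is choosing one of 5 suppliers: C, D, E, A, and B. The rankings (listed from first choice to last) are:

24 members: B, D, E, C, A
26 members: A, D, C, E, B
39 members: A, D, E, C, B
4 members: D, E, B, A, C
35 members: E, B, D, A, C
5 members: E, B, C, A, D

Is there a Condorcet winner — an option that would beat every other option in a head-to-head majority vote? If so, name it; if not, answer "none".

none

Checking pairwise contests:
D beats C 128–5.
A beats D 70–63.
D beats E 93–40.
E beats A 68–65.
D beats B 69–64.
Every option loses at least one head-to-head, so there is no Condorcet winner.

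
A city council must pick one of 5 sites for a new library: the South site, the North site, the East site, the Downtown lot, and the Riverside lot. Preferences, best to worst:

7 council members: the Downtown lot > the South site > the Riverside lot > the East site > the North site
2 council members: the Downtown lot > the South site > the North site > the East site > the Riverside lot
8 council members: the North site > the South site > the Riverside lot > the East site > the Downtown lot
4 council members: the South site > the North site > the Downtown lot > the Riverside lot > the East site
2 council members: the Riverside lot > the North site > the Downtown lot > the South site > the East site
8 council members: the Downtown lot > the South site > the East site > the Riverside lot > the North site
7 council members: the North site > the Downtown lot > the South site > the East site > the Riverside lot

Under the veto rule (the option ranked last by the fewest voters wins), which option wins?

the South site

Last-place votes: the South site 0, the North site 15, the East site 6, the Downtown lot 8, the Riverside lot 9.
the South site is ranked last by the fewest voters, so the South site wins.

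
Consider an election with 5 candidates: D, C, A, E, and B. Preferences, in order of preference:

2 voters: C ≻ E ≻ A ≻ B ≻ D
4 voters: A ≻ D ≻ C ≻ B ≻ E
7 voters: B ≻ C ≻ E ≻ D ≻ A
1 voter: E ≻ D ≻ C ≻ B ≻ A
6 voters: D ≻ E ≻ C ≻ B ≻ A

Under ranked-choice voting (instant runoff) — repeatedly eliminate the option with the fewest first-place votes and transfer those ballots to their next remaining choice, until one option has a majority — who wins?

D

Round 1: D 6, C 2, A 4, E 1, B 7. Eliminate E.
Round 2: D 7, C 2, A 4, B 7. Eliminate C.
Round 3: D 7, A 6, B 7. Eliminate A.
Round 4: D 11, B 9. D has a majority.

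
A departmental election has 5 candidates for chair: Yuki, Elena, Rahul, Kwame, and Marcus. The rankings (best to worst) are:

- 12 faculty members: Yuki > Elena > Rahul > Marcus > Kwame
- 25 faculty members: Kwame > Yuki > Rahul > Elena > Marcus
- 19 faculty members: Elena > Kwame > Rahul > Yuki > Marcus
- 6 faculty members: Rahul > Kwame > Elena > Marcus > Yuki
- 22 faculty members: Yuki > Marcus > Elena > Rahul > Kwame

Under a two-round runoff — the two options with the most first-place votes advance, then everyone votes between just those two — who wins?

Round 1 first-place votes: Yuki 34, Elena 19, Rahul 6, Kwame 25, Marcus 0.
Yuki and Kwame advance.
Runoff: Yuki is preferred to Kwame by 34 voters; Kwame by 50.
Kwame wins the runoff.

Kwame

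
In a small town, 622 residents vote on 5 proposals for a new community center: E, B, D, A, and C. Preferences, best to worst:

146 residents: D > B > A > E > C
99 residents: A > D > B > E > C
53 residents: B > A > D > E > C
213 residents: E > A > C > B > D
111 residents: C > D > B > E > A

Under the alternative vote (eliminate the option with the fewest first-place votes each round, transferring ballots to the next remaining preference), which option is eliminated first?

B

Round 1: E 213, B 53, D 146, A 99, C 111. Eliminate B.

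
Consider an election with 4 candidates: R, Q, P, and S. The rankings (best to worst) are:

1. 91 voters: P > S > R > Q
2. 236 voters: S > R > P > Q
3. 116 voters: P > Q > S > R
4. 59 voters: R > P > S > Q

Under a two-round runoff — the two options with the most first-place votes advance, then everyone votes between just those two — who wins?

P

Round 1 first-place votes: R 59, Q 0, P 207, S 236.
S and P advance.
Runoff: S is preferred to P by 236 voters; P by 266.
P wins the runoff.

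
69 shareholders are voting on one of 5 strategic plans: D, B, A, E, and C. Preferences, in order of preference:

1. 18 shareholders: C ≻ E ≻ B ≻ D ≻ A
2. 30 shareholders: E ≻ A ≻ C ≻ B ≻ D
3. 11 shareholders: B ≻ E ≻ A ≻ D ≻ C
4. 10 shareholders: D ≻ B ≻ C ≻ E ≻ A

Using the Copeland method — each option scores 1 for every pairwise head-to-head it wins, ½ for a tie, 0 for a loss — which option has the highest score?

E

D: loses to B, A, E, and C → score 0.
B: beats D and A; loses to E and C → score 2.
A: beats D and C; loses to B and E → score 2.
E: beats D, B, A, and C → score 4.
C: beats D and B; loses to A and E → score 2.
E has the best pairwise record.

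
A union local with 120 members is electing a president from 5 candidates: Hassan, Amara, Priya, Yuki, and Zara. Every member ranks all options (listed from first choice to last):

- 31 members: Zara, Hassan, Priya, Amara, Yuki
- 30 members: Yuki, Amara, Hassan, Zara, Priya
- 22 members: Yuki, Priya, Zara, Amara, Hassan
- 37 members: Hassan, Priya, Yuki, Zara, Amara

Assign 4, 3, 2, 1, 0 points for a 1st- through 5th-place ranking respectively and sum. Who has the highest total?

Hassan: 31·3 + 30·2 + 22·0 + 37·4 = 301
Amara: 31·1 + 30·3 + 22·1 + 37·0 = 143
Priya: 31·2 + 30·0 + 22·3 + 37·3 = 239
Yuki: 31·0 + 30·4 + 22·4 + 37·2 = 282
Zara: 31·4 + 30·1 + 22·2 + 37·1 = 235
Hassan has the highest Borda score (301).

Hassan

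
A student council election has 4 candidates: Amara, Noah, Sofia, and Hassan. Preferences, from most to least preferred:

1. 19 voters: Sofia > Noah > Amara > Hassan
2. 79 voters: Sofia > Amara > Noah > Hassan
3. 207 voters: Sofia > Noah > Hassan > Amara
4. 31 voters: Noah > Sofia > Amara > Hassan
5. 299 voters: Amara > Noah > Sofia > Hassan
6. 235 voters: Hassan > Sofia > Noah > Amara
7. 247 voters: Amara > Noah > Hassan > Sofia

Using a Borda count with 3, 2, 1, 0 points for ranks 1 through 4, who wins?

Amara: 19·1 + 79·2 + 207·0 + 31·1 + 299·3 + 235·0 + 247·3 = 1846
Noah: 19·2 + 79·1 + 207·2 + 31·3 + 299·2 + 235·1 + 247·2 = 1951
Sofia: 19·3 + 79·3 + 207·3 + 31·2 + 299·1 + 235·2 + 247·0 = 1746
Hassan: 19·0 + 79·0 + 207·1 + 31·0 + 299·0 + 235·3 + 247·1 = 1159
Noah has the highest Borda score (1951).

Noah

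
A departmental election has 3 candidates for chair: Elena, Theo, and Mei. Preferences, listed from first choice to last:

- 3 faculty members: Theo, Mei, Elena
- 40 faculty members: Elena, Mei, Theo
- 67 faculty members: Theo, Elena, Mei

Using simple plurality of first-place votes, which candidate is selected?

Theo

First-place votes: Elena 40, Theo 70, Mei 0.
Theo has the most first-place votes.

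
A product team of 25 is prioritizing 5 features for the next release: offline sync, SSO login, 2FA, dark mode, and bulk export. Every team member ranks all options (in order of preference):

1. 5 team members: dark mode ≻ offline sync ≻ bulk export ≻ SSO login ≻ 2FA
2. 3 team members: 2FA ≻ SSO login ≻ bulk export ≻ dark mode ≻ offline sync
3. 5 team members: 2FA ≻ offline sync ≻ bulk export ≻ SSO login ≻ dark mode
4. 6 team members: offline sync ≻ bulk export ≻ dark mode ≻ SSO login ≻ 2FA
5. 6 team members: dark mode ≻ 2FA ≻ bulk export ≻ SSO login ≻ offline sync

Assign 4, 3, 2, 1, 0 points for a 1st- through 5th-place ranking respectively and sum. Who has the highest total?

offline sync: 5·3 + 3·0 + 5·3 + 6·4 + 6·0 = 54
SSO login: 5·1 + 3·3 + 5·1 + 6·1 + 6·1 = 31
2FA: 5·0 + 3·4 + 5·4 + 6·0 + 6·3 = 50
dark mode: 5·4 + 3·1 + 5·0 + 6·2 + 6·4 = 59
bulk export: 5·2 + 3·2 + 5·2 + 6·3 + 6·2 = 56
dark mode has the highest Borda score (59).

dark mode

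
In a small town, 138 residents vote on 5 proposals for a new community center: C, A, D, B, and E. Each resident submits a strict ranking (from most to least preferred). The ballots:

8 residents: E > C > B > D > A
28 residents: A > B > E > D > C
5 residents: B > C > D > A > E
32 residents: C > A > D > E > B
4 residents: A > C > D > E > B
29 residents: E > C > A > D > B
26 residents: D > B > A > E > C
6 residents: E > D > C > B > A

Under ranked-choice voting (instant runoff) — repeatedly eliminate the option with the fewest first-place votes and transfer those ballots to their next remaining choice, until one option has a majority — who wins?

A

Round 1: C 32, A 32, D 26, B 5, E 43. Eliminate B.
Round 2: C 37, A 32, D 26, E 43. Eliminate D.
Round 3: C 37, A 58, E 43. Eliminate C.
Round 4: A 95, E 43. A has a majority.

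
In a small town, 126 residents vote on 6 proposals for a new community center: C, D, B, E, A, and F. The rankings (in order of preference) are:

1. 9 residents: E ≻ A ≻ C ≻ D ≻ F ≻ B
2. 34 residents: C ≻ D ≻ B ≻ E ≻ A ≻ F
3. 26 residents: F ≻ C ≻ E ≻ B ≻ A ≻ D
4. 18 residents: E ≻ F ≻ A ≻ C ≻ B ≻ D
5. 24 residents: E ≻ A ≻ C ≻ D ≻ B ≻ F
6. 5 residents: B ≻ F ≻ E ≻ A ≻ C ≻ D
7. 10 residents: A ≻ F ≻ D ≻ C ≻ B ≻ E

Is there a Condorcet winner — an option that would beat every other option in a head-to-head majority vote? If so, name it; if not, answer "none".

none

Checking pairwise contests:
A beats C 66–60.
C beats D 116–10.
C beats B 121–5.
C beats E 70–56.
B beats A 65–61.
C beats F 67–59.
Every option loses at least one head-to-head, so there is no Condorcet winner.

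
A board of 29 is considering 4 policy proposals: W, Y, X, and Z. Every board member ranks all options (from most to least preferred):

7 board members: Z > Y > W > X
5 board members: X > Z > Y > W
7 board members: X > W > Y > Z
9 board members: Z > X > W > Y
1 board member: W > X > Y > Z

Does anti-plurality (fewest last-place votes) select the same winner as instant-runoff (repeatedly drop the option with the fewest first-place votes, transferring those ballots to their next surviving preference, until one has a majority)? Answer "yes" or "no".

no

Anti-plurality — last-place votes: W 5, Y 9, X 7, Z 8. Winner: W.
Instant-runoff — R1 W 1, Y 0, X 12, Z 16 (Z winner). Winner: Z.
The two methods disagree.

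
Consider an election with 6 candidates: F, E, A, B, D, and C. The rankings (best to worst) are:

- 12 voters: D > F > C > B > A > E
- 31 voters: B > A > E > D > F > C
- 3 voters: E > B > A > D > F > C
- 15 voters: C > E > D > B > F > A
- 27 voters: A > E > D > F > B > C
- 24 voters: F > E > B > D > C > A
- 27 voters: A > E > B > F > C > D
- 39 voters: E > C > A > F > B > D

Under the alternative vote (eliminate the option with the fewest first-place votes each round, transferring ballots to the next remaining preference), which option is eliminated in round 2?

Round 1: F 24, E 42, A 54, B 31, D 12, C 15. Eliminate D.
Round 2: F 36, E 42, A 54, B 31, C 15. Eliminate C.

C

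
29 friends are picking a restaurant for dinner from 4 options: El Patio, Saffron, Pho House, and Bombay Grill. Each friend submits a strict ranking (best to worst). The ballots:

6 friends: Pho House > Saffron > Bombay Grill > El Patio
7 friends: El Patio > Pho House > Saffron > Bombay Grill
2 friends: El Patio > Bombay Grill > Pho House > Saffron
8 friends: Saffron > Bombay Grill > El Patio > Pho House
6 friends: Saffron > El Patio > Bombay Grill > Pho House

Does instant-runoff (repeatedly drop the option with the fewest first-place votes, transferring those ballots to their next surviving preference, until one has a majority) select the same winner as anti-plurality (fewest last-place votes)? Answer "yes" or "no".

yes

Instant-runoff — R1 El Patio 9, Saffron 14, Pho House 6, Bombay Grill 0 (Bombay Grill out); R2 El Patio 9, Saffron 14, Pho House 6 (Pho House out); R3 El Patio 9, Saffron 20 (Saffron winner). Winner: Saffron.
Anti-plurality — last-place votes: El Patio 6, Saffron 2, Pho House 14, Bombay Grill 7. Winner: Saffron.
The two methods agree.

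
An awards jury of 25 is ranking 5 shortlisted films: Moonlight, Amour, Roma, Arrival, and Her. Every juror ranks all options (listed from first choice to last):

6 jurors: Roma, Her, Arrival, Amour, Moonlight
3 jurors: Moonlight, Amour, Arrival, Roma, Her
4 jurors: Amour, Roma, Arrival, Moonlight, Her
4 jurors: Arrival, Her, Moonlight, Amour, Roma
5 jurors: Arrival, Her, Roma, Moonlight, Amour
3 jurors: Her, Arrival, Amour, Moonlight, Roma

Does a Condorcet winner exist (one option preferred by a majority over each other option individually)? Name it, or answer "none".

Arrival vs Moonlight: 22–3 for Arrival.
Arrival vs Amour: 18–7 for Arrival.
Arrival vs Roma: 15–10 for Arrival.
Arrival vs Her: 16–9 for Arrival.
Arrival beats every other option head-to-head.

Arrival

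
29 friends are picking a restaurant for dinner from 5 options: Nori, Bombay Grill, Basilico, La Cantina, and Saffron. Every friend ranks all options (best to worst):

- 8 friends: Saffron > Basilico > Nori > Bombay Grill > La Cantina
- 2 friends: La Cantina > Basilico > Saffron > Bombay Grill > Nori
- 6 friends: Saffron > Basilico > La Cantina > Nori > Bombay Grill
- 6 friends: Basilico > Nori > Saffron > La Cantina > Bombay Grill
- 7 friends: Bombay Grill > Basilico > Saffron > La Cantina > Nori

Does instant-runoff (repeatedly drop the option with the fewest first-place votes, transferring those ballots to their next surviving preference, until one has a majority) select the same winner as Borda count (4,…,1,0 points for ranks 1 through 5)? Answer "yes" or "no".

Instant-runoff — R1 Nori 0, Bombay Grill 7, Basilico 6, La Cantina 2, Saffron 14 (Nori out); R2 Bombay Grill 7, Basilico 6, La Cantina 2, Saffron 14 (La Cantina out); R3 Bombay Grill 7, Basilico 8, Saffron 14 (Bombay Grill out); R4 Basilico 15, Saffron 14 (Basilico winner). Winner: Basilico.
Borda — scores: Nori 40, Bombay Grill 38, Basilico 93, La Cantina 33, Saffron 86. Winner: Basilico.
The two methods agree.

yes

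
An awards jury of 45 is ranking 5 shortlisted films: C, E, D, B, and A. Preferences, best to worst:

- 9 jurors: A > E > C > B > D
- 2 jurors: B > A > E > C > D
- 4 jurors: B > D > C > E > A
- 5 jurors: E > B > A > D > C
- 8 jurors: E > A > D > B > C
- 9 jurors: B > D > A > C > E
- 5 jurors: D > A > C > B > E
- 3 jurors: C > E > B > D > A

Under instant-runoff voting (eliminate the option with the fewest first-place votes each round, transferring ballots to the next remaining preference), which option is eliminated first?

Round 1: C 3, E 13, D 5, B 15, A 9. Eliminate C.

C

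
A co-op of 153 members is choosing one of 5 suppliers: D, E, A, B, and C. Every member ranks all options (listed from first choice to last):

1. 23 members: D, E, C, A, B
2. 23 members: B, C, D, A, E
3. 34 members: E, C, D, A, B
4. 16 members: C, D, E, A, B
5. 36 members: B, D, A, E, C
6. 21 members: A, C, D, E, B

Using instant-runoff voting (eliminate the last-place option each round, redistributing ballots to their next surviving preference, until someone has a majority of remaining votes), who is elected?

Round 1: D 23, E 34, A 21, B 59, C 16. Eliminate C.
Round 2: D 39, E 34, A 21, B 59. Eliminate A.
Round 3: D 60, E 34, B 59. Eliminate E.
Round 4: D 94, B 59. D has a majority.

D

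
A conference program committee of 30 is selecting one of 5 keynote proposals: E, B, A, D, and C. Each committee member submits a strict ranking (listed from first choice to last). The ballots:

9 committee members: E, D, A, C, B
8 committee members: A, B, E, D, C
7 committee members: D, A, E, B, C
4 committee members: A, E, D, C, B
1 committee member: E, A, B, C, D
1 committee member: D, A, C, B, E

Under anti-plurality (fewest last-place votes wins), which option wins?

A

Last-place votes: E 1, B 13, A 0, D 1, C 15.
A is ranked last by the fewest voters, so A wins.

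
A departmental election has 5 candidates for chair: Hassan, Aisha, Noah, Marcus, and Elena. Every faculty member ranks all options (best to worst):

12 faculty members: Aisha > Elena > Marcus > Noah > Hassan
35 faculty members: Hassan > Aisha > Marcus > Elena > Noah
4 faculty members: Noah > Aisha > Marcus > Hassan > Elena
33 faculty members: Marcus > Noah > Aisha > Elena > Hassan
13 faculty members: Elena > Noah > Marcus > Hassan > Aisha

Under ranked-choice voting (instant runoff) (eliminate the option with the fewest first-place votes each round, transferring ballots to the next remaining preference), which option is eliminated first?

Noah

Round 1: Hassan 35, Aisha 12, Noah 4, Marcus 33, Elena 13. Eliminate Noah.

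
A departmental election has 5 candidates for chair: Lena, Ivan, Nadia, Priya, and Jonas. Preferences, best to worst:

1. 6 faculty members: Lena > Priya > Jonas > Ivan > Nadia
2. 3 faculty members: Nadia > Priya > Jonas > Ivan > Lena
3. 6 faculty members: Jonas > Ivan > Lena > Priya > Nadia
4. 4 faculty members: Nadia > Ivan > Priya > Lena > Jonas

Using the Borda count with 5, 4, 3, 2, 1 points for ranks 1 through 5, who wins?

Lena: 6·5 + 3·1 + 6·3 + 4·2 = 59
Ivan: 6·2 + 3·2 + 6·4 + 4·4 = 58
Nadia: 6·1 + 3·5 + 6·1 + 4·5 = 47
Priya: 6·4 + 3·4 + 6·2 + 4·3 = 60
Jonas: 6·3 + 3·3 + 6·5 + 4·1 = 61
Jonas has the highest Borda score (61).

Jonas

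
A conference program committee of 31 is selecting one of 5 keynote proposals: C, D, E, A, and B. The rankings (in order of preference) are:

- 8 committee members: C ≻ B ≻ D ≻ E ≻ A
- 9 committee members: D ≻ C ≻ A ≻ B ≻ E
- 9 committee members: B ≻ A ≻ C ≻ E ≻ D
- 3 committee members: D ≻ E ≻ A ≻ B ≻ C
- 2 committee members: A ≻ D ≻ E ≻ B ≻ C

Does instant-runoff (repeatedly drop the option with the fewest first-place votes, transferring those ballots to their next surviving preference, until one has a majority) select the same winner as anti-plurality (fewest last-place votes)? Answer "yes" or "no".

yes

Instant-runoff — R1 C 8, D 12, E 0, A 2, B 9 (E out); R2 C 8, D 12, A 2, B 9 (A out); R3 C 8, D 14, B 9 (C out); R4 D 14, B 17 (B winner). Winner: B.
Anti-plurality — last-place votes: C 5, D 9, E 9, A 8, B 0. Winner: B.
The two methods agree.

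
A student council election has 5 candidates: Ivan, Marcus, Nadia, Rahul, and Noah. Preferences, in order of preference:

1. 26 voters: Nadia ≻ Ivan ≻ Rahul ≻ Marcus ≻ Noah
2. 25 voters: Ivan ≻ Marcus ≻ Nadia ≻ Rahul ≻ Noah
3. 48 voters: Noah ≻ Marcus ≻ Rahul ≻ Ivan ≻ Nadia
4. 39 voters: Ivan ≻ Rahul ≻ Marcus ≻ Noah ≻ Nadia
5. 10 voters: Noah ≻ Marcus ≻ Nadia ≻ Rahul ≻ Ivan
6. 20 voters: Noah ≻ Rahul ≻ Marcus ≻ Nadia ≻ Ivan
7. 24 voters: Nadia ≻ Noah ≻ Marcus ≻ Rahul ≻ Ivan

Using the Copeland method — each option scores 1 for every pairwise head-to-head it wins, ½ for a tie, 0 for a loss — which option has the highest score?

Noah

Ivan: beats Nadia; loses to Marcus, Rahul, and Noah → score 1.
Marcus: beats Ivan, Nadia, and Rahul; loses to Noah → score 3.
Nadia: loses to Ivan, Marcus, Rahul, and Noah → score 0.
Rahul: beats Ivan and Nadia; loses to Marcus and Noah → score 2.
Noah: beats Ivan, Marcus, Nadia, and Rahul → score 4.
Noah has the best pairwise record.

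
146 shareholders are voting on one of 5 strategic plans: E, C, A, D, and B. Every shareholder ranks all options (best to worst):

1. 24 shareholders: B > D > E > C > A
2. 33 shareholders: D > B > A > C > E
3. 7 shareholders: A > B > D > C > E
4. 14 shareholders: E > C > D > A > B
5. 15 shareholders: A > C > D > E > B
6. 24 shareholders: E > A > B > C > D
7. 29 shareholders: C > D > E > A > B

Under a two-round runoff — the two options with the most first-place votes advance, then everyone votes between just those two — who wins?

Round 1 first-place votes: E 38, C 29, A 22, D 33, B 24.
E and D advance.
Runoff: E is preferred to D by 38 voters; D by 108.
D wins the runoff.

D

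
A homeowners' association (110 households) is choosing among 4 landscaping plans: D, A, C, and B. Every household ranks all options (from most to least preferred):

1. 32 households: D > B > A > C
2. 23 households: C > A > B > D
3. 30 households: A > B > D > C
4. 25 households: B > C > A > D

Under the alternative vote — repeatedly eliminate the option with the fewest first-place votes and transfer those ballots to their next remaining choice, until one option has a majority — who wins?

Round 1: D 32, A 30, C 23, B 25. Eliminate C.
Round 2: D 32, A 53, B 25. Eliminate B.
Round 3: D 32, A 78. A has a majority.

A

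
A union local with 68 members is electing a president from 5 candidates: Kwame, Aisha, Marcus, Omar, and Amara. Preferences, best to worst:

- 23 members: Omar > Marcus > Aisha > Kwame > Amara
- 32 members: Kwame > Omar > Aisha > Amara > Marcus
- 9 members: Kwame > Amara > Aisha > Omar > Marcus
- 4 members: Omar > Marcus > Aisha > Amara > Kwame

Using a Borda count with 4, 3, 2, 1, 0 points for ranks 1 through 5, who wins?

Omar

Kwame: 23·1 + 32·4 + 9·4 + 4·0 = 187
Aisha: 23·2 + 32·2 + 9·2 + 4·2 = 136
Marcus: 23·3 + 32·0 + 9·0 + 4·3 = 81
Omar: 23·4 + 32·3 + 9·1 + 4·4 = 213
Amara: 23·0 + 32·1 + 9·3 + 4·1 = 63
Omar has the highest Borda score (213).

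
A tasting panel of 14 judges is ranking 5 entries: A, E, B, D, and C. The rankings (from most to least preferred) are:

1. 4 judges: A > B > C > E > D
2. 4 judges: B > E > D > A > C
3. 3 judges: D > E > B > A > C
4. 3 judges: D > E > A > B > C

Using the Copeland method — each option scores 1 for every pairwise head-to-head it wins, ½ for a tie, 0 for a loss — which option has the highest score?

A: beats C; ties B; loses to E and D → score 1.5.
E: beats A, D, and C; loses to B → score 3.
B: beats E, D, and C; ties A → score 3.5.
D: beats A and C; loses to E and B → score 2.
C: loses to A, E, B, and D → score 0.
B has the best pairwise record.

B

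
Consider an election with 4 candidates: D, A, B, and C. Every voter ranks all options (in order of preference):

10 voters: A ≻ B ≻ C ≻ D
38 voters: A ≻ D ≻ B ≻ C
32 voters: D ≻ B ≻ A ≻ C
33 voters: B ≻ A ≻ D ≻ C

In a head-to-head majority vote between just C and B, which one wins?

Voters preferring C to B: 0; preferring B to C: 113.
B wins the head-to-head.

B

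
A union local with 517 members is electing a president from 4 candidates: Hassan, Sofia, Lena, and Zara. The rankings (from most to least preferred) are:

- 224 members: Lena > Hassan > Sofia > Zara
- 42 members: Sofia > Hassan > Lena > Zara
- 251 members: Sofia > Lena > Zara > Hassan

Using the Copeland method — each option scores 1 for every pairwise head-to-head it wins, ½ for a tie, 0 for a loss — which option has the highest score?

Hassan: beats Zara; loses to Sofia and Lena → score 1.
Sofia: beats Hassan, Lena, and Zara → score 3.
Lena: beats Hassan and Zara; loses to Sofia → score 2.
Zara: loses to Hassan, Sofia, and Lena → score 0.
Sofia has the best pairwise record.

Sofia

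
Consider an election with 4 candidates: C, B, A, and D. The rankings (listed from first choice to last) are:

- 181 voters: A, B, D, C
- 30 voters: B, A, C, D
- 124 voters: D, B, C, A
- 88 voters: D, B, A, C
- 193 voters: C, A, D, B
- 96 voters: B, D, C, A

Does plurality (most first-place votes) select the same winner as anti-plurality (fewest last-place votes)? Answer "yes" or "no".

yes

Plurality — first-place votes: C 193, B 126, A 181, D 212. Winner: D.
Anti-plurality — last-place votes: C 269, B 193, A 220, D 30. Winner: D.
The two methods agree.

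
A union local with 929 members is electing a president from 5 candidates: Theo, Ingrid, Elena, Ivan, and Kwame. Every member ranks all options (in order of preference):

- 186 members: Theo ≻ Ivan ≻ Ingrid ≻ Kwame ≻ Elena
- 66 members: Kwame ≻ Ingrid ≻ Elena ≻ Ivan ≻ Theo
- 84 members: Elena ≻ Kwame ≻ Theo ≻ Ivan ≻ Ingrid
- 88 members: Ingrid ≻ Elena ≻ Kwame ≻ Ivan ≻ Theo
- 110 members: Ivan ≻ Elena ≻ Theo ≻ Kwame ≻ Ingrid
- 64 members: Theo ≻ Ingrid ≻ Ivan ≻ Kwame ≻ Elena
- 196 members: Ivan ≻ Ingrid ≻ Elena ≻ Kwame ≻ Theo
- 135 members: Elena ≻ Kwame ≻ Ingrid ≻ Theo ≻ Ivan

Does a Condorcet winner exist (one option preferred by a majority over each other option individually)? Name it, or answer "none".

none

Checking pairwise contests:
Ingrid beats Theo 485–444.
Ivan beats Ingrid 576–353.
Ingrid beats Elena 600–329.
Theo beats Ivan 469–460.
Ingrid beats Kwame 534–395.
Every option loses at least one head-to-head, so there is no Condorcet winner.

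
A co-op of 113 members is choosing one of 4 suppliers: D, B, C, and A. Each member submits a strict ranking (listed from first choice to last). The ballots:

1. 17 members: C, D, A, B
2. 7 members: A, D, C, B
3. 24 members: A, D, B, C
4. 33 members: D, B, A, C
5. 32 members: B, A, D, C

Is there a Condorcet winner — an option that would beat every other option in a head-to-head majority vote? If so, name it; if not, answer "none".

none

Checking pairwise contests:
A beats D 63–50.
D beats B 81–32.
D beats C 96–17.
B beats A 65–48.
Every option loses at least one head-to-head, so there is no Condorcet winner.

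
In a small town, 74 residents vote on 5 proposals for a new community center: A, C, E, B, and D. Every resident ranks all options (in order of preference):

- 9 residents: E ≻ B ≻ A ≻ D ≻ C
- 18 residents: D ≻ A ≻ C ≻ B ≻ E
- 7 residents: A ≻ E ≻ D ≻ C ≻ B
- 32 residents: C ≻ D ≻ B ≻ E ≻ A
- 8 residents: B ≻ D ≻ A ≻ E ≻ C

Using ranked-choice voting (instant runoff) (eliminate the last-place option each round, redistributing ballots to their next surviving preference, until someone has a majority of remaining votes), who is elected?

D

Round 1: A 7, C 32, E 9, B 8, D 18. Eliminate A.
Round 2: C 32, E 16, B 8, D 18. Eliminate B.
Round 3: C 32, E 16, D 26. Eliminate E.
Round 4: C 32, D 42. D has a majority.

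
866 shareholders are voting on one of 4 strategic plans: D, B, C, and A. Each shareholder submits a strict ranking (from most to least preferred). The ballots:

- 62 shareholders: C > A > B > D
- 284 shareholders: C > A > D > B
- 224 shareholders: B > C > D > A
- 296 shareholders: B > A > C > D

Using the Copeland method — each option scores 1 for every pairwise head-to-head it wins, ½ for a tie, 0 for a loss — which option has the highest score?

B

D: loses to B, C, and A → score 0.
B: beats D, C, and A → score 3.
C: beats D and A; loses to B → score 2.
A: beats D; loses to B and C → score 1.
B has the best pairwise record.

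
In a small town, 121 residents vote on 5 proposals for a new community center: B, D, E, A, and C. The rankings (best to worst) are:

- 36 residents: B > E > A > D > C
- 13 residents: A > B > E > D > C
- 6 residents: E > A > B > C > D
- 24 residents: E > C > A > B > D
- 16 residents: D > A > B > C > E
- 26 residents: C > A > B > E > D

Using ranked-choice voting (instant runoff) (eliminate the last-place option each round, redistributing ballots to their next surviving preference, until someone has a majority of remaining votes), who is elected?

B

Round 1: B 36, D 16, E 30, A 13, C 26. Eliminate A.
Round 2: B 49, D 16, E 30, C 26. Eliminate D.
Round 3: B 65, E 30, C 26. B has a majority.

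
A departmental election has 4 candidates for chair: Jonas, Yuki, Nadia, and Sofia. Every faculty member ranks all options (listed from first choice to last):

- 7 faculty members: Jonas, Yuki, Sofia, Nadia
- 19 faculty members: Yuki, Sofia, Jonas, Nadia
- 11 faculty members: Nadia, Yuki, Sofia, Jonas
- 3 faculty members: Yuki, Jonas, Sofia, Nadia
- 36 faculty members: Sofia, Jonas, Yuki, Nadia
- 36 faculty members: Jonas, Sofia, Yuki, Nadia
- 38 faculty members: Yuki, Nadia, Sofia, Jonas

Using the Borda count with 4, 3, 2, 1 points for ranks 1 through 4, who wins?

Jonas: 7·4 + 19·2 + 11·1 + 3·3 + 36·3 + 36·4 + 38·1 = 376
Yuki: 7·3 + 19·4 + 11·3 + 3·4 + 36·2 + 36·2 + 38·4 = 438
Nadia: 7·1 + 19·1 + 11·4 + 3·1 + 36·1 + 36·1 + 38·3 = 259
Sofia: 7·2 + 19·3 + 11·2 + 3·2 + 36·4 + 36·3 + 38·2 = 427
Yuki has the highest Borda score (438).

Yuki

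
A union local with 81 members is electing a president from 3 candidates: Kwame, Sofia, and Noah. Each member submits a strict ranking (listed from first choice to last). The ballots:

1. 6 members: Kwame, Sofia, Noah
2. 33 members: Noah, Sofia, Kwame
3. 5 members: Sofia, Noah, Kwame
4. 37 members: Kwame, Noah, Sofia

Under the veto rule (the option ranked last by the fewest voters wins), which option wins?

Last-place votes: Kwame 38, Sofia 37, Noah 6.
Noah is ranked last by the fewest voters, so Noah wins.

Noah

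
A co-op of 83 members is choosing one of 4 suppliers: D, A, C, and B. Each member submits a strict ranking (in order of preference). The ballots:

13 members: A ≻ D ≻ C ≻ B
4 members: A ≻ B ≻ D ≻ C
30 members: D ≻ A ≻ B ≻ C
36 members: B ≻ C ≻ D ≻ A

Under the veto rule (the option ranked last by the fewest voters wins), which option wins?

D

Last-place votes: D 0, A 36, C 34, B 13.
D is ranked last by the fewest voters, so D wins.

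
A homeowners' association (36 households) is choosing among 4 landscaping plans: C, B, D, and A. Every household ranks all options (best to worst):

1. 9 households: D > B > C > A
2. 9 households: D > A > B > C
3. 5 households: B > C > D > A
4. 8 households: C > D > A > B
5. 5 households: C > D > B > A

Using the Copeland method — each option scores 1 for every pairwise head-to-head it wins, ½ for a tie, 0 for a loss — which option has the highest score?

C: beats A; ties D; loses to B → score 1.5.
B: beats C and A; loses to D → score 2.
D: beats B and A; ties C → score 2.5.
A: loses to C, B, and D → score 0.
D has the best pairwise record.

D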